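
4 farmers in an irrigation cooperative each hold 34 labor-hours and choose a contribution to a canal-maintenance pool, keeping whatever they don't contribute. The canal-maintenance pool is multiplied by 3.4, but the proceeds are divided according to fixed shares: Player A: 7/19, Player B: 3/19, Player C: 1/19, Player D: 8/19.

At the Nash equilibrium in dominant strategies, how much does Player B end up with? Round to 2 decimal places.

70.51 labor-hours

Player j's private return per contributed unit is 3.4 × (j's share). Contributing is weakly dominant for j when that share is at least 1/3.4 = 0.2941, and contributing 0 is dominant otherwise.
Player A and Player D clear that bar, contributing 34 each; the remaining 2 contribute 0. Total contributed: 68.
Player B keeps 34 and receives 3.4 × 68 × 3/19 = 36.51 from the canal-maintenance pool, for a payoff of 70.51.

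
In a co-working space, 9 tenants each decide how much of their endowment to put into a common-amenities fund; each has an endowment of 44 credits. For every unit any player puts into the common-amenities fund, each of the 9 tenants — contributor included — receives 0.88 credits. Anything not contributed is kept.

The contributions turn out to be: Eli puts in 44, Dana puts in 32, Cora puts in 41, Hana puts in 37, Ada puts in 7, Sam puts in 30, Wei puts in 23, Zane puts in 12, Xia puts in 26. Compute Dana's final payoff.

Total contributed: 44 + 32 + 41 + 37 + 7 + 30 + 23 + 12 + 26 = 252.
Each receives 0.88 × 252 = 221.76 from the common-amenities fund.
Dana keeps 44 − 32 = 12, so Dana's payoff is 12 + 221.76 = 233.76.

233.76 credits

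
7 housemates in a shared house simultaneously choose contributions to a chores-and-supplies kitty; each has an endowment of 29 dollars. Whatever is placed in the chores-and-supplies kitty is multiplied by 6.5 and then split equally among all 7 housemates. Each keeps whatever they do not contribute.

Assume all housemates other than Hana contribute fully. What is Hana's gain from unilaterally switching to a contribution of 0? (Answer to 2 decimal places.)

Switching from a contribution of 29 to 0 lets Hana keep an extra 29 dollars, but lowers the chores-and-supplies kitty by 29, which costs Hana their own share of that drop: 6.5/7 × 29 = 26.93.
Net gain = 29 − 26.93 = 2.07. The private return per contributed unit (0.9286) is below 1, so free-riding is indeed the best response regardless of what the others do.

2.07 dollars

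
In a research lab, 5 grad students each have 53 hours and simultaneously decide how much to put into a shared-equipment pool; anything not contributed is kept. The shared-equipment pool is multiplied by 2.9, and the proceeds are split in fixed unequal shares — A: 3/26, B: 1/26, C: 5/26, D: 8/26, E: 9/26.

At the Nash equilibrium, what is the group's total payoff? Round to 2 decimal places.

A player with share s gets back 2.9·s per unit contributed, so full contribution is dominant for anyone with s > 1/2.9 = 0.3448 and zero contribution is dominant for anyone below.
E alone (share 9/26) is above the threshold, contributing 53; the remaining 4 contribute 0. Total contributed: 53.
The shared-equipment pool pays out 2.9 × 53 = 153.70 in total (split across the unequal shares, but the aggregate is all that matters for the group sum).
The 4 free-riders keep 53 each, adding 212. Group total = 212 + 153.70 = 365.70.

365.70 hours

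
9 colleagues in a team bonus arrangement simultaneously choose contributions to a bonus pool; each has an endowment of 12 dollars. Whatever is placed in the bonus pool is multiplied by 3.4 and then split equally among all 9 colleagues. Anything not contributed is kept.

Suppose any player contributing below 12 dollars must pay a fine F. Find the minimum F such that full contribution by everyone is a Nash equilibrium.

Given the others contribute fully, the best deviation is to contribute 0 (any partial contribution still incurs the fine and gives up units whose private return 0.3778 is below 1).
Deviating from 12 to 0 saves 12 dollars but forfeits the deviator's share of the drop in the bonus pool: 3.4/9 × 12 = 4.53.
So the deviation gain is 12 − 4.53 = 7.47, and the fine must be at least 7.47 dollars to wipe it out.

7.47 dollars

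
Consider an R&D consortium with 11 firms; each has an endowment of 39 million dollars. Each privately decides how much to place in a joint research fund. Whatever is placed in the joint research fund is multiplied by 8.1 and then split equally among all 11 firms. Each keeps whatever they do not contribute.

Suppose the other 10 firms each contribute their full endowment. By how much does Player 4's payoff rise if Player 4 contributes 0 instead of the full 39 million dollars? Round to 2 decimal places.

Switching from a contribution of 39 to 0 lets Player 4 keep an extra 39 million dollars, but lowers the joint research fund by 39, which costs Player 4 their own share of that drop: 8.1/11 × 39 = 28.72.
Net gain = 39 − 28.72 = 10.28. The private return per contributed unit (0.7364) is below 1, so free-riding is indeed the best response regardless of what the others do.

10.28 million dollars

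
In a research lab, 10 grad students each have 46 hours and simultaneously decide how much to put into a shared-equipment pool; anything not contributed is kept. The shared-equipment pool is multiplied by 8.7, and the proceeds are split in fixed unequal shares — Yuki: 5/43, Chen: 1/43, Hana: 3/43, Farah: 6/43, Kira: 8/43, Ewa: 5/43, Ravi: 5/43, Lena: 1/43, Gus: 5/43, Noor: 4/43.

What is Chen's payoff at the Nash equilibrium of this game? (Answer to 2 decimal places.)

For player j, contributing a unit is worthwhile iff 8.7 × (j's share) ≥ 1, i.e. iff j's share is at least 0.1149.
Yuki, Farah, Kira, Ewa, Ravi and Gus clear that bar, contributing 46 each; the remaining 4 contribute 0. Total contributed: 276.
Chen keeps 46 and receives 8.7 × 276 × 1/43 = 55.84 from the shared-equipment pool, for a payoff of 101.84.

101.84 hours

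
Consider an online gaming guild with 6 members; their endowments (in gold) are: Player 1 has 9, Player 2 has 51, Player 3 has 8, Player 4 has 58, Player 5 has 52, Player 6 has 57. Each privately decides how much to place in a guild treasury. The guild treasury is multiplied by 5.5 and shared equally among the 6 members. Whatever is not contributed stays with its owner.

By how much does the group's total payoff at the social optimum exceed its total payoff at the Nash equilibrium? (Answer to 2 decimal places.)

1057.50 gold

The private return per contributed unit is 5.5/6 = 0.9167 < 1 for every player regardless of endowment, so the Nash equilibrium is zero contribution and the group total is Σ E_j = 9 + 51 + 8 + 58 + 52 + 57 = 235.
Each contributed unit returns 5.500 to the group, so the social optimum is full contribution by everyone: group total = 5.500 × 235 = 1292.50.
Efficiency loss = (5.500 − 1) × 235 = 1057.50.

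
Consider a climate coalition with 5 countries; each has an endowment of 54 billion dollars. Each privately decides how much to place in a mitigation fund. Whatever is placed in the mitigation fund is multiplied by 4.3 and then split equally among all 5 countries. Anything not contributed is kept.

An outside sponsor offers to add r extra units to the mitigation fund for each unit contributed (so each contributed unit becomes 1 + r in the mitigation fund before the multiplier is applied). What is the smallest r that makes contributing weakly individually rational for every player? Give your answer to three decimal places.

0.163

With matching at rate r, one contributed unit becomes (1 + r) in the mitigation fund and returns 4.3 × (1 + r) / 5 to the contributor.
Setting this equal to 1: 1 + r = 5/4.3 = 1.1628.
So the minimum matching rate is r = 1.1628 − 1 = 0.163.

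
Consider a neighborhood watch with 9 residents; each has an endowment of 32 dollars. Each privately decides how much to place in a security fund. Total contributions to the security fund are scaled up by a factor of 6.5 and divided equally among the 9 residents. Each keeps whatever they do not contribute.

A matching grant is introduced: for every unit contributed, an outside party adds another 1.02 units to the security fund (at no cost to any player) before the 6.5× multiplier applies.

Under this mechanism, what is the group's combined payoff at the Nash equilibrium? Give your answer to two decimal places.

With the mechanism, a contributed unit returns 6.5 × 2.02 / 9 = 1.4589 per unit of net cost to the contributor — now above 1 — so contributing fully is weakly dominant for every player.
So the Nash equilibrium is full contribution by all 9; the group earns 6.5 × 2.02 × 288 = 3781.44.

3781.44 dollars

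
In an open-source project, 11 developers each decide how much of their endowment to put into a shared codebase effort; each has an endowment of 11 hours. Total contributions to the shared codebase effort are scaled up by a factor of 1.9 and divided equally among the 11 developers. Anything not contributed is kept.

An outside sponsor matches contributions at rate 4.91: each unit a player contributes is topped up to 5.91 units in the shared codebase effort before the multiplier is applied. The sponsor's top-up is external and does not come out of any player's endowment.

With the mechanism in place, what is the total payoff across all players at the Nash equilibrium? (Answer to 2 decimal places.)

With the mechanism, a contributed unit returns 1.9 × 5.91 / 11 = 1.0208 per unit of net cost to the contributor — now above 1 — so contributing fully is weakly dominant for every player.
At the Nash equilibrium everyone contributes 11. Group total payoff = 1.9 × 5.91 × 121 = 1358.71.

1358.71 hours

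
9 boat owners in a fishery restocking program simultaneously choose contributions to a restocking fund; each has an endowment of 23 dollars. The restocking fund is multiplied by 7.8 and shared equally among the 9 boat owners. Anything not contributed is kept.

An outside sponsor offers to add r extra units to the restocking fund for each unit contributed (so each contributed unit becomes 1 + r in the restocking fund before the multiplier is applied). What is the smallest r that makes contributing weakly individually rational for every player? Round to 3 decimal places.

With matching at rate r, one contributed unit becomes (1 + r) in the restocking fund and returns 7.8 × (1 + r) / 9 to the contributor.
Setting this equal to 1: 1 + r = 9/7.8 = 1.1538.
So the minimum matching rate is r = 1.1538 − 1 = 0.154.

0.154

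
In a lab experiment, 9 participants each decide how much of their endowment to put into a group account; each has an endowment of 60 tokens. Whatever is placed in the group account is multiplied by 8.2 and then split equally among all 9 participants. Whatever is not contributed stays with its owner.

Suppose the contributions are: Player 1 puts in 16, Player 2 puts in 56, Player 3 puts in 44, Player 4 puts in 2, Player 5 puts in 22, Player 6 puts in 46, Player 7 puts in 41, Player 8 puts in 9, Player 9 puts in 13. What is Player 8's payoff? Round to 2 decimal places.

Total contributed: 16 + 56 + 44 + 2 + 22 + 46 + 41 + 9 + 13 = 249.
Each receives 8.2 × 249 / 9 = 226.87 from the group account.
Player 8 keeps 60 − 9 = 51, so Player 8's payoff is 51 + 226.87 = 277.87.

277.87 tokens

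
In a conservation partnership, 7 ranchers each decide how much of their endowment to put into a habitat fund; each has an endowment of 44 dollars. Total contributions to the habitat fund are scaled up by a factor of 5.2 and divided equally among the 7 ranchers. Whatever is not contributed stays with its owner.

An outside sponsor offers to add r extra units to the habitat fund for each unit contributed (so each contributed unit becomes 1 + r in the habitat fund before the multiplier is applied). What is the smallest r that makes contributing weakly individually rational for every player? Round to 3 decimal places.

0.346

With matching at rate r, one contributed unit becomes (1 + r) in the habitat fund and returns 5.2 × (1 + r) / 7 to the contributor.
Setting this equal to 1: 1 + r = 7/5.2 = 1.3462.
So the minimum matching rate is r = 1.3462 − 1 = 0.346.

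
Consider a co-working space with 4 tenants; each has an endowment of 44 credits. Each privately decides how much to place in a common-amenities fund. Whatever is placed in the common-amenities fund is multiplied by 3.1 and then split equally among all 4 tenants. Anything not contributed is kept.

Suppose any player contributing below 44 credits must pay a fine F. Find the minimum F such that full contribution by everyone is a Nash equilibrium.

9.90 credits

Given the others contribute fully, the best deviation is to contribute 0 (any partial contribution still incurs the fine and gives up units whose private return 0.7750 is below 1).
Deviating from 44 to 0 saves 44 credits but forfeits the deviator's share of the drop in the common-amenities fund: 3.1/4 × 44 = 34.10.
So the deviation gain is 44 − 34.10 = 9.90, and the fine must be at least 9.90 credits to wipe it out.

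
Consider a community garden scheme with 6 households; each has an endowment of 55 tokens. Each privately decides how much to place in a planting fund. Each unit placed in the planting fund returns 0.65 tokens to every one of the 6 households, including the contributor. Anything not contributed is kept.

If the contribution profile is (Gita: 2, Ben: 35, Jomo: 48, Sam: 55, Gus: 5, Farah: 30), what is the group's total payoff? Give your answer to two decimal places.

Total contributed: 2 + 35 + 48 + 55 + 5 + 30 = 175; total kept: 6 × 55 − 175 = 155.
The planting fund pays out 0.65 × 6 × 175 = 682.50 in aggregate.
Group total = 155 + 682.50 = 837.50.

837.50 tokens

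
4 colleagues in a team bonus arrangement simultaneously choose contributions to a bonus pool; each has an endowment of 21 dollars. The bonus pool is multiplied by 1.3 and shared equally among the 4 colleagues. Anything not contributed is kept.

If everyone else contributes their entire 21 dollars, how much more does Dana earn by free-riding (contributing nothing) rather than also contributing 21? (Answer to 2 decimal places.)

14.18 dollars

Switching from a contribution of 21 to 0 lets Dana keep an extra 21 dollars, but lowers the bonus pool by 21, which costs Dana their own share of that drop: 1.3/4 × 21 = 6.82.
Net gain = 21 − 6.82 = 14.18. The private return per contributed unit (0.3250) is below 1, so free-riding is indeed the best response regardless of what the others do.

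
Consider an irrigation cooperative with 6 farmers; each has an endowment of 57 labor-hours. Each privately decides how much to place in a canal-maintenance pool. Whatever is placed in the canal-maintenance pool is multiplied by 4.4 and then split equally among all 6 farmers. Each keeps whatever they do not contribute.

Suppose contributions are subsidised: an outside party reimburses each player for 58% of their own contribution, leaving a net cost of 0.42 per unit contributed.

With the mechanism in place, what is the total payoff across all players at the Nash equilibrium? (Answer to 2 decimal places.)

1703.16 labor-hours

With the mechanism, a contributed unit returns (4.4/6) / 0.42 = 1.7460 per unit of net cost to the contributor — now above 1 — so contributing fully is weakly dominant for every player.
At the Nash equilibrium everyone contributes 57. Group total payoff = 6 × (57 × 0.58 + 4.4 × 57) = 1703.16.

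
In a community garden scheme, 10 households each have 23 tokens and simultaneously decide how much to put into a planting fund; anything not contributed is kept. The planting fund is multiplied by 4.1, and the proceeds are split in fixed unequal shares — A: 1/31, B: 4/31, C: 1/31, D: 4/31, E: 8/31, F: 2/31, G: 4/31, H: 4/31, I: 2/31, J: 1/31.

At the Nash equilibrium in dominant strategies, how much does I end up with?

29.08 tokens

Player j's private return per contributed unit is 4.1 × (j's share). Contributing is weakly dominant for j when that share is at least 1/4.1 = 0.2439, and contributing 0 is dominant otherwise.
E alone (share 8/31) is above the threshold, contributing 23; the remaining 9 contribute 0. Total contributed: 23.
I keeps 23 and receives 4.1 × 23 × 2/31 = 6.08 from the planting fund, for a payoff of 29.08.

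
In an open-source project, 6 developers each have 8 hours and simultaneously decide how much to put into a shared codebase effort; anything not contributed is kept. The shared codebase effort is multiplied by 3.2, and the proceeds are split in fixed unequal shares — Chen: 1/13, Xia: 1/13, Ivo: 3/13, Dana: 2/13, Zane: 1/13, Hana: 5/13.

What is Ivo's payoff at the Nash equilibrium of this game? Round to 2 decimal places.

For player j, contributing a unit is worthwhile iff 3.2 × (j's share) ≥ 1, i.e. iff j's share is at least 0.3125.
Hana alone (share 5/13) is above the threshold, contributing 8; the remaining 5 contribute 0. Total contributed: 8.
Ivo keeps 8 and receives 3.2 × 8 × 3/13 = 5.91 from the shared codebase effort, for a payoff of 13.91.

13.91 hours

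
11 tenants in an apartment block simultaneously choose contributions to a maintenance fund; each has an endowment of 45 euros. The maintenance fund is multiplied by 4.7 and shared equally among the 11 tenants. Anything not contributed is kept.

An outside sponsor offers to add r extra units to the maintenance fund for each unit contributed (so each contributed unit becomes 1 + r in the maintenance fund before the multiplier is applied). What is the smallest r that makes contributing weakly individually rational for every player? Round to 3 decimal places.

1.340

With matching at rate r, one contributed unit becomes (1 + r) in the maintenance fund and returns 4.7 × (1 + r) / 11 to the contributor.
Setting this equal to 1: 1 + r = 11/4.7 = 2.3404.
So the minimum matching rate is r = 2.3404 − 1 = 1.340.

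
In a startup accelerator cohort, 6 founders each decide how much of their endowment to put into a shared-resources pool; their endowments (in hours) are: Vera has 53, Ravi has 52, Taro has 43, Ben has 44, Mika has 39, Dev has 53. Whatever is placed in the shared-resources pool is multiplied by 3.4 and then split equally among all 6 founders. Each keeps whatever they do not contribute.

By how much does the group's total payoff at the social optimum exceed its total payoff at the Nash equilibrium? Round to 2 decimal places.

The private return per contributed unit is 3.4/6 = 0.5667 < 1 for every player regardless of endowment, so the Nash equilibrium is zero contribution and the group total is Σ E_j = 53 + 52 + 43 + 44 + 39 + 53 = 284.
Each contributed unit returns 3.400 to the group, so the social optimum is full contribution by everyone: group total = 3.400 × 284 = 965.60.
Efficiency loss = (3.400 − 1) × 284 = 681.60.

681.60 hours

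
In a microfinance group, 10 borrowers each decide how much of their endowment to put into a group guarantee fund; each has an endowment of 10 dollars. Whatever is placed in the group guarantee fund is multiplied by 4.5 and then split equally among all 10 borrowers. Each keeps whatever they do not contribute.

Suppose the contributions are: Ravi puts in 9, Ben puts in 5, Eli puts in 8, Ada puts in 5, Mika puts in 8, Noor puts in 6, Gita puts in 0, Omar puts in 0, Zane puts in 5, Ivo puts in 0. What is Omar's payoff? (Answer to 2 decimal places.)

Total contributed: 9 + 5 + 8 + 5 + 8 + 6 + 0 + 0 + 5 + 0 = 46.
Each receives 4.5 × 46 / 10 = 20.70 from the group guarantee fund.
Omar keeps 10 − 0 = 10, so Omar's payoff is 10 + 20.70 = 30.70.

30.70 dollars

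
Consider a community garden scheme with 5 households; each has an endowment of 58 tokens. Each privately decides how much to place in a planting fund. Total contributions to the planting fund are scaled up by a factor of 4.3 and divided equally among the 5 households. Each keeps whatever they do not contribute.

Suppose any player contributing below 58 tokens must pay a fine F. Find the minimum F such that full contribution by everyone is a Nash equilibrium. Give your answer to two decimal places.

8.12 tokens

Given the others contribute fully, the best deviation is to contribute 0 (any partial contribution still incurs the fine and gives up units whose private return 0.8600 is below 1).
Deviating from 58 to 0 saves 58 tokens but forfeits the deviator's share of the drop in the planting fund: 4.3/5 × 58 = 49.88.
So the deviation gain is 58 − 49.88 = 8.12, and the fine must be at least 8.12 tokens to wipe it out.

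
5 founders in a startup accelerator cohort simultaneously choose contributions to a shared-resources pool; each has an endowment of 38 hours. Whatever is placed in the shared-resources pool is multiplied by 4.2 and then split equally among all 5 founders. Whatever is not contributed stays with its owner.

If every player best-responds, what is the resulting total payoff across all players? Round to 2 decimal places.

190.00 hours

Each contributed unit returns 4.2/5 = 0.8400 to its contributor — below 1 — so contributing 0 is dominant for every player. At the Nash equilibrium everyone keeps their 38, and the group total is 5 × 38 = 190.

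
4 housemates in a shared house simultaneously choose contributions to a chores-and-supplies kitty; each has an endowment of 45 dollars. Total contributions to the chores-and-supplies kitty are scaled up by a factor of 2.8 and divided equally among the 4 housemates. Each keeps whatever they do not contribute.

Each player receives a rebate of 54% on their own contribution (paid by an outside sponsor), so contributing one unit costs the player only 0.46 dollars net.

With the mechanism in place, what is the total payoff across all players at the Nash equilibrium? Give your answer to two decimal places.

601.20 dollars

With the mechanism, a contributed unit returns (2.8/4) / 0.46 = 1.5217 per unit of net cost to the contributor — now above 1 — so contributing fully is weakly dominant for every player.
So the Nash equilibrium is full contribution by all 4; the group earns 4 × (45 × 0.54 + 2.8 × 45) = 601.20.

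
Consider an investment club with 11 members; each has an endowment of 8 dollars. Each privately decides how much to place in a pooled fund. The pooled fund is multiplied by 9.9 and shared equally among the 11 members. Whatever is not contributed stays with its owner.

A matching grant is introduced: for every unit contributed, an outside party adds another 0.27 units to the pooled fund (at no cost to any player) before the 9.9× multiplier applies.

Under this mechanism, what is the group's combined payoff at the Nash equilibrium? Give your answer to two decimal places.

1106.42 dollars

The effective private return per unit is now 9.9 × 1.27 / 11 = 1.1430 > 1, so every player's dominant strategy flips to full contribution.
At the Nash equilibrium everyone contributes 8. Group total payoff = 9.9 × 1.27 × 88 = 1106.42.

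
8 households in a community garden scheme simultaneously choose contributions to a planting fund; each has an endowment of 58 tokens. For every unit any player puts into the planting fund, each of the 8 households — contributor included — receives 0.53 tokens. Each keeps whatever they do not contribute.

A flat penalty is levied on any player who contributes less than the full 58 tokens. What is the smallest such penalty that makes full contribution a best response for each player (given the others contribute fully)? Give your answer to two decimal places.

Given the others contribute fully, the best deviation is to contribute 0 (any partial contribution still incurs the fine and gives up units whose private return 0.53 is below 1).
Deviating from 58 to 0 saves 58 tokens but forfeits the deviator's share of the drop in the planting fund: 0.53 × 58 = 30.74.
So the deviation gain is 58 − 30.74 = 27.26, and the fine must be at least 27.26 tokens to wipe it out.

27.26 tokens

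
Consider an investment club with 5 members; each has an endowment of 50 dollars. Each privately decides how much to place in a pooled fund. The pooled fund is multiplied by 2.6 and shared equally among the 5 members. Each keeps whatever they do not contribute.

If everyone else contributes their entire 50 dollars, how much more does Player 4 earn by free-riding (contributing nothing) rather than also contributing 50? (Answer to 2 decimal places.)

24.00 dollars

Switching from a contribution of 50 to 0 lets Player 4 keep an extra 50 dollars, but lowers the pooled fund by 50, which costs Player 4 their own share of that drop: 2.6/5 × 50 = 26.00.
Net gain = 50 − 26.00 = 24.00. The private return per contributed unit (0.5200) is below 1, so free-riding is indeed the best response regardless of what the others do.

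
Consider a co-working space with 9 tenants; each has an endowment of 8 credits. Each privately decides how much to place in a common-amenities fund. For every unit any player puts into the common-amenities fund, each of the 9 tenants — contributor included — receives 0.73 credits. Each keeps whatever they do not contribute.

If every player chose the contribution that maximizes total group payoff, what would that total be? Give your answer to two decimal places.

Each contributed unit returns 6.570 to the group as a whole (0.73 to each of 9 players), which exceeds 1, so the social optimum is full contribution: group total = 6.570 × 72 = 473.04.

473.04 credits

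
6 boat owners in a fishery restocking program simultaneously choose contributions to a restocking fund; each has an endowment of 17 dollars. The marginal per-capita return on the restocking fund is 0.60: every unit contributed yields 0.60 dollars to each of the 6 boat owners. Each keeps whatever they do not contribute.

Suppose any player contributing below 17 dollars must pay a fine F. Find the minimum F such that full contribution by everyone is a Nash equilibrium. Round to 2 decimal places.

6.80 dollars

Given the others contribute fully, the best deviation is to contribute 0 (any partial contribution still incurs the fine and gives up units whose private return 0.60 is below 1).
Deviating from 17 to 0 saves 17 dollars but forfeits the deviator's share of the drop in the restocking fund: 0.60 × 17 = 10.20.
So the deviation gain is 17 − 10.20 = 6.80, and the fine must be at least 6.80 dollars to wipe it out.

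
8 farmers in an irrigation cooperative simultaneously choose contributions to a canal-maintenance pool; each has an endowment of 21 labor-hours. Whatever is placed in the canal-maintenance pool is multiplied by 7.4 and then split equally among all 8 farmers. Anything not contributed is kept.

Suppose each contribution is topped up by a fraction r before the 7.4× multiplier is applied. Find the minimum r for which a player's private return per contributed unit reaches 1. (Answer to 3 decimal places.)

0.081

With matching at rate r, one contributed unit becomes (1 + r) in the canal-maintenance pool and returns 7.4 × (1 + r) / 8 to the contributor.
Setting this equal to 1: 1 + r = 8/7.4 = 1.0811.
So the minimum matching rate is r = 1.0811 − 1 = 0.081.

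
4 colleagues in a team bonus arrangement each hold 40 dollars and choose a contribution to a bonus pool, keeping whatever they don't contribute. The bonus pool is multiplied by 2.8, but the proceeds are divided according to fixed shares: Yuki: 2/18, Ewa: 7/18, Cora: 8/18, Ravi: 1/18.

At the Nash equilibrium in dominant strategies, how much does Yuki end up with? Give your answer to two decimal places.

Each unit j contributes comes back to j as 2.8 × (j's share), so j prefers to contribute only if that share exceeds 1/2.8 = 0.3571; otherwise keeping the unit dominates.
The shares above 0.3571 belong to Ewa and Cora, contributing 40 each; the remaining 2 contribute 0. Total contributed: 80.
Yuki keeps 40 and receives 2.8 × 80 × 2/18 = 24.89 from the bonus pool, for a payoff of 64.89.

64.89 dollars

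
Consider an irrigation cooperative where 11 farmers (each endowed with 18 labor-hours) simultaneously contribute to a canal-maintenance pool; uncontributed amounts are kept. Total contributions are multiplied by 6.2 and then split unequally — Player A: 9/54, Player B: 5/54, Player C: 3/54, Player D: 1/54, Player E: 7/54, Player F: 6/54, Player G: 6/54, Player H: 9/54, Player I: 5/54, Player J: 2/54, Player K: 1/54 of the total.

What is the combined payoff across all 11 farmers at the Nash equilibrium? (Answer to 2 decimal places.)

385.20 labor-hours

Player j's private return per contributed unit is 6.2 × (j's share). Contributing is weakly dominant for j when that share is at least 1/6.2 = 0.1613, and contributing 0 is dominant otherwise.
Player A and Player H are above the threshold, contributing 18 each; the remaining 9 contribute 0. Total contributed: 36.
The canal-maintenance pool pays out 6.2 × 36 = 223.20 in total (split across the unequal shares, but the aggregate is all that matters for the group sum).
The 9 free-riders keep 18 each, adding 162. Group total = 162 + 223.20 = 385.20.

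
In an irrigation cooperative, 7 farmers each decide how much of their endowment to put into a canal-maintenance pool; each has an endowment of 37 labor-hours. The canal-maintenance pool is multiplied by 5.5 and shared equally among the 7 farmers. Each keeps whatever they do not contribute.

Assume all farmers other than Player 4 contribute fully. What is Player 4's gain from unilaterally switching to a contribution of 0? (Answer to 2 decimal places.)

Switching from a contribution of 37 to 0 lets Player 4 keep an extra 37 labor-hours, but lowers the canal-maintenance pool by 37, which costs Player 4 their own share of that drop: 5.5/7 × 37 = 29.07.
Net gain = 37 − 29.07 = 7.93. The private return per contributed unit (0.7857) is below 1, so free-riding is indeed the best response regardless of what the others do.

7.93 labor-hours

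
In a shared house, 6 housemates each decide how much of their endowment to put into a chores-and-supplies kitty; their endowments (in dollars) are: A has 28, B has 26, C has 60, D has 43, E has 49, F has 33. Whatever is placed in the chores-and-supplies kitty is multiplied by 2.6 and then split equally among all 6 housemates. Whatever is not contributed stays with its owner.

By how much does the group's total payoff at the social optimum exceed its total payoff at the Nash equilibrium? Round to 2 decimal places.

382.40 dollars

The private return per contributed unit is 2.6/6 = 0.4333 < 1 for every player regardless of endowment, so the Nash equilibrium is zero contribution and the group total is Σ E_j = 28 + 26 + 60 + 43 + 49 + 33 = 239.
Each contributed unit returns 2.600 to the group, so the social optimum is full contribution by everyone: group total = 2.600 × 239 = 621.40.
Efficiency loss = (2.600 − 1) × 239 = 382.40.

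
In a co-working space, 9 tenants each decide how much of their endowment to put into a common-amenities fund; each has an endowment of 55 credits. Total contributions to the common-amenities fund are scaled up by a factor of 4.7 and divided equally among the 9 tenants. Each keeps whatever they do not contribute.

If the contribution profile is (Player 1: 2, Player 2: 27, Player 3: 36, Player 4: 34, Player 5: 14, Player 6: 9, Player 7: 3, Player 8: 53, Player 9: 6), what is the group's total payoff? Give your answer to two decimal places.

1175.80 credits

Total contributed: 2 + 27 + 36 + 34 + 14 + 9 + 3 + 53 + 6 = 184; total kept: 9 × 55 − 184 = 311.
The common-amenities fund pays out 4.7 × 184 = 864.80 in aggregate.
Group total = 311 + 864.80 = 1175.80.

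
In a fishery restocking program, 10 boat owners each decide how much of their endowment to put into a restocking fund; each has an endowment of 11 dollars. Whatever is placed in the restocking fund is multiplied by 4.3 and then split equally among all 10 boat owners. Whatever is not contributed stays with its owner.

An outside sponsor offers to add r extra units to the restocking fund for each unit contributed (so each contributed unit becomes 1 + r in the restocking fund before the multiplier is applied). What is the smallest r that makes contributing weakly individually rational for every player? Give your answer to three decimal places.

1.326

With matching at rate r, one contributed unit becomes (1 + r) in the restocking fund and returns 4.3 × (1 + r) / 10 to the contributor.
Setting this equal to 1: 1 + r = 10/4.3 = 2.3256.
So the minimum matching rate is r = 2.3256 − 1 = 1.326.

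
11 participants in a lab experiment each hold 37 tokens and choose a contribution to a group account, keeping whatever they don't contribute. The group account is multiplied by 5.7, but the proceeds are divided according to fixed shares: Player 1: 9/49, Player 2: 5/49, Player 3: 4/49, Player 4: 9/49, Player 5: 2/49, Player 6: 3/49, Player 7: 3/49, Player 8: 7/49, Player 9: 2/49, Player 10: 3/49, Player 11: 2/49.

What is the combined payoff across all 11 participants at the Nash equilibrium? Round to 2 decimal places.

For player j, contributing a unit is worthwhile iff 5.7 × (j's share) ≥ 1, i.e. iff j's share is at least 0.1754.
The shares above 0.1754 belong to Player 1 and Player 4, contributing 37 each; the remaining 9 contribute 0. Total contributed: 74.
The group account pays out 5.7 × 74 = 421.80 in total (split across the unequal shares, but the aggregate is all that matters for the group sum).
The 9 free-riders keep 37 each, adding 333. Group total = 333 + 421.80 = 754.80.

754.80 tokens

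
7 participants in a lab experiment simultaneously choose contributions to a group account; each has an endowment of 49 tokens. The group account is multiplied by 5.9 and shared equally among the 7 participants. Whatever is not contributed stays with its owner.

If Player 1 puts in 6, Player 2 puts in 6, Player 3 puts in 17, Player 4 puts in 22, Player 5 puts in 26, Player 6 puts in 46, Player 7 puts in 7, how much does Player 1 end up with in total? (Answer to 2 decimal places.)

Total contributed: 6 + 6 + 17 + 22 + 26 + 46 + 7 = 130.
Each receives 5.9 × 130 / 7 = 109.57 from the group account.
Player 1 keeps 49 − 6 = 43, so Player 1's payoff is 43 + 109.57 = 152.57.

152.57 tokens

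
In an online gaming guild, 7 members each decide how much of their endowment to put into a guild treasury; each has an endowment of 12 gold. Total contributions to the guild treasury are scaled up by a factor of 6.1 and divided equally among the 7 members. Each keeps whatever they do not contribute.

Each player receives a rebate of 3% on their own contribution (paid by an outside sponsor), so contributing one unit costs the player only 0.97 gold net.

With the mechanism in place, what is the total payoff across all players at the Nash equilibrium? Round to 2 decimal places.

84.00 gold

The effective private return is (6.1/7) / 0.97 = 0.8984, which is still under 1, so the mechanism doesn't change anyone's dominant strategy: zero contribution.
Everyone keeps their endowment and the group total is 7 × 12 = 84.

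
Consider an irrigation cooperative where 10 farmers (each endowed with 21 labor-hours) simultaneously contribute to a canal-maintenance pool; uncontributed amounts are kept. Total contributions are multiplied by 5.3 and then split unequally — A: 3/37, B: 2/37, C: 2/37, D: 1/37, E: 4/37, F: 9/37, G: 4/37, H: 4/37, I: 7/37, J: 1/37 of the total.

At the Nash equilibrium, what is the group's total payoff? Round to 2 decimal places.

For player j, contributing a unit is worthwhile iff 5.3 × (j's share) ≥ 1, i.e. iff j's share is at least 0.1887.
The shares above 0.1887 belong to F and I, contributing 21 each; the remaining 8 contribute 0. Total contributed: 42.
The canal-maintenance pool pays out 5.3 × 42 = 222.60 in total (split across the unequal shares, but the aggregate is all that matters for the group sum).
The 8 free-riders keep 21 each, adding 168. Group total = 168 + 222.60 = 390.60.

390.60 labor-hours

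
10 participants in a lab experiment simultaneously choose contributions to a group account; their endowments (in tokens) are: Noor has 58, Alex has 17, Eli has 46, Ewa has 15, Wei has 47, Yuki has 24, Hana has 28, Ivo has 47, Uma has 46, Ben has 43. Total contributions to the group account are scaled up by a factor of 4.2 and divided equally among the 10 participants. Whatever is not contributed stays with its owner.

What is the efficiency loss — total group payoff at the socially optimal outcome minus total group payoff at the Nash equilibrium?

1187.20 tokens

The private return per contributed unit is 4.2/10 = 0.4200 < 1 for every player regardless of endowment, so the Nash equilibrium is zero contribution and the group total is Σ E_j = 58 + 17 + 46 + 15 + 47 + 24 + 28 + 47 + 46 + 43 = 371.
Each contributed unit returns 4.200 to the group, so the social optimum is full contribution by everyone: group total = 4.200 × 371 = 1558.20.
Efficiency loss = (4.200 − 1) × 371 = 1187.20.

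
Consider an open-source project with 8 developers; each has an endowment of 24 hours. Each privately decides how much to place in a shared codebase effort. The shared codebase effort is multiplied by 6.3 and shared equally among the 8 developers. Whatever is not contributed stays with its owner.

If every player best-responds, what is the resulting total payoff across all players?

Each contributed unit returns 6.3/8 = 0.7875 to its contributor — below 1 — so contributing 0 is dominant for every player. At the Nash equilibrium everyone keeps their 24, and the group total is 8 × 24 = 192.

192.00 hours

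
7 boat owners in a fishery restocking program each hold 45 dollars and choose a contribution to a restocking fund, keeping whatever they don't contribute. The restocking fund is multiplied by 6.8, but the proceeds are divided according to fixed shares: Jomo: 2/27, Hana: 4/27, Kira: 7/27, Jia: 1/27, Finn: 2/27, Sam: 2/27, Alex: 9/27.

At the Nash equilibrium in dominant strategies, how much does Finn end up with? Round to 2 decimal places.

A player with share s gets back 6.8·s per unit contributed, so full contribution is dominant for anyone with s > 1/6.8 = 0.1471 and zero contribution is dominant for anyone below.
Hana, Kira and Alex clear that bar, contributing 45 each; the remaining 4 contribute 0. Total contributed: 135.
Finn keeps 45 and receives 6.8 × 135 × 2/27 = 68.00 from the restocking fund, for a payoff of 113.00.

113.00 dollars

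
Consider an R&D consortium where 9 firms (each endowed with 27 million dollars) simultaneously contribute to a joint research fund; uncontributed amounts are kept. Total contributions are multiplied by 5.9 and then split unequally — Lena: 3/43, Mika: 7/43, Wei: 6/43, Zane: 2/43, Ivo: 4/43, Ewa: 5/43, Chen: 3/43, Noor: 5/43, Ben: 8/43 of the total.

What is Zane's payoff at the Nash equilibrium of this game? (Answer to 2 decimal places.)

34.41 million dollars

Player j's private return per contributed unit is 5.9 × (j's share). Contributing is weakly dominant for j when that share is at least 1/5.9 = 0.1695, and contributing 0 is dominant otherwise.
The only share above 0.1695 is Ben's 8/43, contributing 27; the remaining 8 contribute 0. Total contributed: 27.
Zane keeps 27 and receives 5.9 × 27 × 2/43 = 7.41 from the joint research fund, for a payoff of 34.41.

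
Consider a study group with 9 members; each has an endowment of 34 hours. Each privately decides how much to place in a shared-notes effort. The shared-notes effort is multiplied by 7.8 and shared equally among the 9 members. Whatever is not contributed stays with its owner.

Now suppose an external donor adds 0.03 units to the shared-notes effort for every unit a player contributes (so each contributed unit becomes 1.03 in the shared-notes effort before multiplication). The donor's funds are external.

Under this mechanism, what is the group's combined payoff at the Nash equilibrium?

306.00 hours

With the mechanism, a contributed unit returns 7.8 × 1.03 / 9 = 0.8927 per unit of net cost — still below 1 — so contributing 0 remains dominant for every player.
Everyone keeps their endowment and the group total is 9 × 34 = 306.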